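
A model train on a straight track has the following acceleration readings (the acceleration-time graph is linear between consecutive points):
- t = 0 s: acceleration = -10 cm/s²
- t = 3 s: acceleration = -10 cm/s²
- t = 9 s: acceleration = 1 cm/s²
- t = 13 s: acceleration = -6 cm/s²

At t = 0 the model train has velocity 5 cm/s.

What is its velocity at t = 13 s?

Δv equals the area under the a-t graph; then v = v₀ + Δv.
0–3 s: -10 × 3 = -30 cm/s
3–9 s: ½(-10 + 1)(6) = -27 cm/s
9–13 s: ½(1 + -6)(4) = -10 cm/s
Δv = -67 cm/s, so v(13) = 5 + (-67) = -62 cm/s.

-62 cm/s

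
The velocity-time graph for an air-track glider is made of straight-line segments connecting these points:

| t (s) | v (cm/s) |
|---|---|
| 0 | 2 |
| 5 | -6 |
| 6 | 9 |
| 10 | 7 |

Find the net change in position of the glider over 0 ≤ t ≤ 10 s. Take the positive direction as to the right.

Net displacement equals the area under the velocity-time graph (areas below the axis count negative).
0–5 s: ½(2 + -6)(5) = -10 cm
5–6 s: ½(-6 + 9)(1) = 1.5 cm
6–10 s: ½(9 + 7)(4) = 32 cm
Net displacement = 23.5 cm

23.5 cm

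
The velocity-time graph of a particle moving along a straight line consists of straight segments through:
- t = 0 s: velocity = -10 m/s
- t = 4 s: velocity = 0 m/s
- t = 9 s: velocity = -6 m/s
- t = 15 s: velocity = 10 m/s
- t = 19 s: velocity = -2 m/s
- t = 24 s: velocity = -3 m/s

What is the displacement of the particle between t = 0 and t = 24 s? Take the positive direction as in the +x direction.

Net displacement equals the area under the velocity-time graph (areas below the axis count negative).
0–4 s: ½(-10 + 0)(4) = -20 m
4–9 s: ½(0 + -6)(5) = -15 m
9–15 s: ½(-6 + 10)(6) = 12 m
15–19 s: ½(10 + -2)(4) = 16 m
19–24 s: ½(-2 + -3)(5) = -12.5 m
Net displacement = -19.5 m

-19.5 m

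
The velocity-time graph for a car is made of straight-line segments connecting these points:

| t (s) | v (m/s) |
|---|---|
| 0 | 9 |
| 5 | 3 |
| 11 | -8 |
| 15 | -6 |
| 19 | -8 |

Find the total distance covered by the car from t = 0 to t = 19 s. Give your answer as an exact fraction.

Distance (not displacement) is the total path length: add the absolute areas under v-t.
0–5 s: |½(9 + 3)(5)| = 30 m
5–11 s: v = 0 at t = 73/11 s; triangle areas 27/11 + 192/11 = 219/11 m
11–15 s: |½(-8 + -6)(4)| = 28 m
15–19 s: |½(-6 + -8)(4)| = 28 m
Total distance = 1165/11 m

1165/11 m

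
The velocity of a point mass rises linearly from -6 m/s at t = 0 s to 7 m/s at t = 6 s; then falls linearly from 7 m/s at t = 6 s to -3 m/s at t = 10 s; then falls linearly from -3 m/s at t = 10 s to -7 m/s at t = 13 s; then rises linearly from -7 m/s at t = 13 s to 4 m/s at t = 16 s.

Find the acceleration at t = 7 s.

-2.5 m/s²

Acceleration is the slope of the v-t graph on 6–10 s: (-3 − 7)/(10 − 6) = -2.5 m/s².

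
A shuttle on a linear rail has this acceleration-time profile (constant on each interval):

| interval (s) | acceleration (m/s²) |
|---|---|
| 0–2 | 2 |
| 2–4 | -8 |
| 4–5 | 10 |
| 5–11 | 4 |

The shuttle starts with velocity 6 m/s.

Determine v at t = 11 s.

Δv equals the area under the a-t graph; then v = v₀ + Δv.
0–2 s: 2 × 2 = 4 m/s
2–4 s: -8 × 2 = -16 m/s
4–5 s: 10 × 1 = 10 m/s
5–11 s: 4 × 6 = 24 m/s
Δv = 22 m/s, so v(11) = 6 + (22) = 28 m/s.

28 m/s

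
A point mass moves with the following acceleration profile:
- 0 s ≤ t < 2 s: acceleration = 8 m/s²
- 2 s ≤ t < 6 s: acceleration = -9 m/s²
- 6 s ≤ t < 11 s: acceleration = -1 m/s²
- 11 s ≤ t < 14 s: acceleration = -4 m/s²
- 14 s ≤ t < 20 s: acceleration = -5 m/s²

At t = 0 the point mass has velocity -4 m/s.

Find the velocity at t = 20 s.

-71 m/s

Δv equals the area under the a-t graph; then v = v₀ + Δv.
0–2 s: 8 × 2 = 16 m/s
2–6 s: -9 × 4 = -36 m/s
6–11 s: -1 × 5 = -5 m/s
11–14 s: -4 × 3 = -12 m/s
14–20 s: -5 × 6 = -30 m/s
Δv = -67 m/s, so v(20) = -4 + (-67) = -71 m/s.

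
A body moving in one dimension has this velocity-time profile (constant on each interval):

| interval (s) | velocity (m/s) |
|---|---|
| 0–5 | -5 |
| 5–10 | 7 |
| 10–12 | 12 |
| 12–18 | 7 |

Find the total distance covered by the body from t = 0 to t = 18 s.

Total distance travelled is ∫|v| dt — sum the magnitudes of each area piece.
0–5 s: |-5| × 5 = 25 m
5–10 s: |7| × 5 = 35 m
10–12 s: |12| × 2 = 24 m
12–18 s: |7| × 6 = 42 m
Total distance = 126 m

126 m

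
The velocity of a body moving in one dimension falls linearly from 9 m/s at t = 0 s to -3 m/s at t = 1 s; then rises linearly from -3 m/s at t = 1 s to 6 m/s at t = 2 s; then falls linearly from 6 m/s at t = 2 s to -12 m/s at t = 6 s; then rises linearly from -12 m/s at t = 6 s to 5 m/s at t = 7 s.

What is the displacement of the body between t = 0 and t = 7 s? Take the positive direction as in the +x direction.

Net displacement equals the area under the velocity-time graph (areas below the axis count negative).
0–1 s: ½(9 + -3)(1) = 3 m
1–2 s: ½(-3 + 6)(1) = 1.5 m
2–6 s: ½(6 + -12)(4) = -12 m
6–7 s: ½(-12 + 5)(1) = -3.5 m
Net displacement = -11 m

-11 m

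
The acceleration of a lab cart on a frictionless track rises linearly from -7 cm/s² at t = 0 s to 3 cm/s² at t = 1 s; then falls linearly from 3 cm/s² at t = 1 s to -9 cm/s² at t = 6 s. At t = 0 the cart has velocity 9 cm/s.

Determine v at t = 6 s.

Δv equals the area under the a-t graph; then v = v₀ + Δv.
0–1 s: ½(-7 + 3)(1) = -2 cm/s
1–6 s: ½(3 + -9)(5) = -15 cm/s
Δv = -17 cm/s, so v(6) = 9 + (-17) = -8 cm/s.

-8 cm/s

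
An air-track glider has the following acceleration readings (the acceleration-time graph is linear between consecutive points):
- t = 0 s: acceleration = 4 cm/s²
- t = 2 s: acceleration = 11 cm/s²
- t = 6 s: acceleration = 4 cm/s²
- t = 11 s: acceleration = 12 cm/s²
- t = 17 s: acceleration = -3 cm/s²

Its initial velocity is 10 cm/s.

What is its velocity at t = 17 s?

122 cm/s

Δv equals the area under the a-t graph; then v = v₀ + Δv.
0–2 s: ½(4 + 11)(2) = 15 cm/s
2–6 s: ½(11 + 4)(4) = 30 cm/s
6–11 s: ½(4 + 12)(5) = 40 cm/s
11–17 s: ½(12 + -3)(6) = 27 cm/s
Δv = 112 cm/s, so v(17) = 10 + (112) = 122 cm/s.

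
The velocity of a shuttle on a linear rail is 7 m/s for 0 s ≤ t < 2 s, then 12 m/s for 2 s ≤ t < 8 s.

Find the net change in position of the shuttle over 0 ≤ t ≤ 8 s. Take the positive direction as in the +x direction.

86 m

Net displacement equals the area under the velocity-time graph (areas below the axis count negative).
0–2 s: 7 × 2 = 14 m
2–8 s: 12 × 6 = 72 m
Net displacement = 86 m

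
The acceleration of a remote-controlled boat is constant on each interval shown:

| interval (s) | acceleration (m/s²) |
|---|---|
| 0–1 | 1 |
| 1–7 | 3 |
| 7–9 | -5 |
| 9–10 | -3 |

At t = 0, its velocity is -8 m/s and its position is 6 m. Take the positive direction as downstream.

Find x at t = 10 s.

22 m

On each constant-a segment, Δv = aΔt and Δx = v₀Δt + ½aΔt²; chain segment to segment.
0–1 s: v starts -8 m/s; Δx = -8·1 + ½·1·1² = -7.5 m; v ends -7 m/s.
1–7 s: v starts -7 m/s; Δx = -7·6 + ½·3·6² = 12 m; v ends 11 m/s.
7–9 s: v starts 11 m/s; Δx = 11·2 + ½·-5·2² = 12 m; v ends 1 m/s.
9–10 s: v starts 1 m/s; Δx = 1·1 + ½·-3·1² = -0.5 m; v ends -2 m/s.
x(10) = 6 + Σ Δx = 22 m.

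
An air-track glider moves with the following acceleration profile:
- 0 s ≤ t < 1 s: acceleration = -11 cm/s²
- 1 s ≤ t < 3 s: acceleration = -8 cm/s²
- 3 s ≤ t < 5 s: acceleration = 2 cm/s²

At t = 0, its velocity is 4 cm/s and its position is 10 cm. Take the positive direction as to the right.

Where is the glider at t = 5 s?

On each constant-a segment, Δv = aΔt and Δx = v₀Δt + ½aΔt²; chain segment to segment.
0–1 s: v starts 4 cm/s; Δx = 4·1 + ½·-11·1² = -1.5 cm; v ends -7 cm/s.
1–3 s: v starts -7 cm/s; Δx = -7·2 + ½·-8·2² = -30 cm; v ends -23 cm/s.
3–5 s: v starts -23 cm/s; Δx = -23·2 + ½·2·2² = -42 cm; v ends -19 cm/s.
x(5) = 10 + Σ Δx = -63.5 cm.

-63.5 cm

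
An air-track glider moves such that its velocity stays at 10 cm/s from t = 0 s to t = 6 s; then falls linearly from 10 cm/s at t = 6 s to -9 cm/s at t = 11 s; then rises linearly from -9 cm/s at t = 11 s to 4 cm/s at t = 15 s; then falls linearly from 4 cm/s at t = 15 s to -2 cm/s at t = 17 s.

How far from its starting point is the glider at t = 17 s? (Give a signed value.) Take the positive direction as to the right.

54.5 cm

Displacement is the signed area under the v-t curve.
0–6 s: 10 × 6 = 60 cm
6–11 s: ½(10 + -9)(5) = 2.5 cm
11–15 s: ½(-9 + 4)(4) = -10 cm
15–17 s: ½(4 + -2)(2) = 2 cm
Net displacement = 54.5 cm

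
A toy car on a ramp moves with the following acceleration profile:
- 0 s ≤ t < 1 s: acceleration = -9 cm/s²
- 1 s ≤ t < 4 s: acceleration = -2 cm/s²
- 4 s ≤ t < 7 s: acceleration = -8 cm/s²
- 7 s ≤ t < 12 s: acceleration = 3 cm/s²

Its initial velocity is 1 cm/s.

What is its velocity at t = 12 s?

-23 cm/s

Δv equals the area under the a-t graph; then v = v₀ + Δv.
0–1 s: -9 × 1 = -9 cm/s
1–4 s: -2 × 3 = -6 cm/s
4–7 s: -8 × 3 = -24 cm/s
7–12 s: 3 × 5 = 15 cm/s
Δv = -24 cm/s, so v(12) = 1 + (-24) = -23 cm/s.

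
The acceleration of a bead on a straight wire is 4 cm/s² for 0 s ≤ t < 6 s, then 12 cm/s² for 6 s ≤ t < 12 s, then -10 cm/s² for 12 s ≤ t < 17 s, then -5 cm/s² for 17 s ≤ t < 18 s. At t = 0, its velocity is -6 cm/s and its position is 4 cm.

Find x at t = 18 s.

726.5 cm

On each constant-a segment, Δv = aΔt and Δx = v₀Δt + ½aΔt²; chain segment to segment.
0–6 s: v starts -6 cm/s; Δx = -6·6 + ½·4·6² = 36 cm; v ends 18 cm/s.
6–12 s: v starts 18 cm/s; Δx = 18·6 + ½·12·6² = 324 cm; v ends 90 cm/s.
12–17 s: v starts 90 cm/s; Δx = 90·5 + ½·-10·5² = 325 cm; v ends 40 cm/s.
17–18 s: v starts 40 cm/s; Δx = 40·1 + ½·-5·1² = 37.5 cm; v ends 35 cm/s.
x(18) = 4 + Σ Δx = 726.5 cm.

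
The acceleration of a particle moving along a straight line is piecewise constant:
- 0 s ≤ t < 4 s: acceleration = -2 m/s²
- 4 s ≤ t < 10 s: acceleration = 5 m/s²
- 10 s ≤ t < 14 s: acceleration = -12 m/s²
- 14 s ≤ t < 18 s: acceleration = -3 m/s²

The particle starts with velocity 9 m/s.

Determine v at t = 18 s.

-29 m/s

Δv equals the area under the a-t graph; then v = v₀ + Δv.
0–4 s: -2 × 4 = -8 m/s
4–10 s: 5 × 6 = 30 m/s
10–14 s: -12 × 4 = -48 m/s
14–18 s: -3 × 4 = -12 m/s
Δv = -38 m/s, so v(18) = 9 + (-38) = -29 m/s.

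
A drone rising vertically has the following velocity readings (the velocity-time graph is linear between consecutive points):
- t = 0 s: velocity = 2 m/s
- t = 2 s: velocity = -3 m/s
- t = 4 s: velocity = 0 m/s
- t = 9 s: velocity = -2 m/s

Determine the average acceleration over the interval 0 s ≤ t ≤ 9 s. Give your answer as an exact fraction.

Average acceleration = Δv/Δt = (-2 − 2)/(9 − 0) = -4/9 m/s².

-4/9 m/s²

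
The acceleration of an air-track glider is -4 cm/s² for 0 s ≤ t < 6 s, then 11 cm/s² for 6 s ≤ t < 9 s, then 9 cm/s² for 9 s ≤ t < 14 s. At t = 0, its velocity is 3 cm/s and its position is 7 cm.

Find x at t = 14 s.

On each constant-a segment, Δv = aΔt and Δx = v₀Δt + ½aΔt²; chain segment to segment.
0–6 s: v starts 3 cm/s; Δx = 3·6 + ½·-4·6² = -54 cm; v ends -21 cm/s.
6–9 s: v starts -21 cm/s; Δx = -21·3 + ½·11·3² = -13.5 cm; v ends 12 cm/s.
9–14 s: v starts 12 cm/s; Δx = 12·5 + ½·9·5² = 172.5 cm; v ends 57 cm/s.
x(14) = 7 + Σ Δx = 112 cm.

112 cm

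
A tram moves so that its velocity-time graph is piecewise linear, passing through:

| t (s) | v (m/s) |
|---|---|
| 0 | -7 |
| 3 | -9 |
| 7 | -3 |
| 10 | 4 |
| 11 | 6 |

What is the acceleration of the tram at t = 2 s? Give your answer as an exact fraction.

-2/3 m/s²

Acceleration is the slope of the v-t graph on 0–3 s: (-9 − -7)/(3 − 0) = -2/3 m/s².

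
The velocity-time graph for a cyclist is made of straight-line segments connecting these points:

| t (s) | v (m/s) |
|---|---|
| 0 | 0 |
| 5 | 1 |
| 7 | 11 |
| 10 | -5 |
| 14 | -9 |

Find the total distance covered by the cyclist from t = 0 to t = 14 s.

56.1875 m

Total distance travelled is ∫|v| dt — sum the magnitudes of each area piece.
0–5 s: |½(0 + 1)(5)| = 2.5 m
5–7 s: |½(1 + 11)(2)| = 12 m
7–10 s: v = 0 at t = 9.0625 s; triangle areas 11.34375 + 2.34375 = 13.6875 m
10–14 s: |½(-5 + -9)(4)| = 28 m
Total distance = 56.1875 m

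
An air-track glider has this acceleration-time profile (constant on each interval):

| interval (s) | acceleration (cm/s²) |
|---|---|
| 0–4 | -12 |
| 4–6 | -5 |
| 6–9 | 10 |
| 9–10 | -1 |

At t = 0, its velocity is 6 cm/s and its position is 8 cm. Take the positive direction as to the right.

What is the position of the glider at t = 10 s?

-291.5 cm

On each constant-a segment, Δv = aΔt and Δx = v₀Δt + ½aΔt²; chain segment to segment.
0–4 s: v starts 6 cm/s; Δx = 6·4 + ½·-12·4² = -72 cm; v ends -42 cm/s.
4–6 s: v starts -42 cm/s; Δx = -42·2 + ½·-5·2² = -94 cm; v ends -52 cm/s.
6–9 s: v starts -52 cm/s; Δx = -52·3 + ½·10·3² = -111 cm; v ends -22 cm/s.
9–10 s: v starts -22 cm/s; Δx = -22·1 + ½·-1·1² = -22.5 cm; v ends -23 cm/s.
x(10) = 8 + Σ Δx = -291.5 cm.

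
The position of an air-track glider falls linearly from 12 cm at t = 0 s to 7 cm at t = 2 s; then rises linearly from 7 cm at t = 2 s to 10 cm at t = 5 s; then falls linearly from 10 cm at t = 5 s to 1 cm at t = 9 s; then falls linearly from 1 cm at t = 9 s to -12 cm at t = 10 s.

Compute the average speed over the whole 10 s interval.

Average speed = (total path length)/(elapsed time); on a piecewise-linear x-t graph the path length is Σ|Δx|.
0–2 s: |Δx| = |7 − 12| = 5 cm
2–5 s: |Δx| = |10 − 7| = 3 cm
5–9 s: |Δx| = |1 − 10| = 9 cm
9–10 s: |Δx| = |-12 − 1| = 13 cm
Total path = 30 cm; average speed = 30/10 = 3 cm/s.

3 cm/s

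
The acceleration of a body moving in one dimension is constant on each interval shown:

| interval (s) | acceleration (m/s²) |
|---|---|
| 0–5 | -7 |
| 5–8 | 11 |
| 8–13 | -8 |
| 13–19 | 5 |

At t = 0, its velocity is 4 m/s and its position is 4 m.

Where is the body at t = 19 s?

-335 m

On each constant-a segment, Δv = aΔt and Δx = v₀Δt + ½aΔt²; chain segment to segment.
0–5 s: v starts 4 m/s; Δx = 4·5 + ½·-7·5² = -67.5 m; v ends -31 m/s.
5–8 s: v starts -31 m/s; Δx = -31·3 + ½·11·3² = -43.5 m; v ends 2 m/s.
8–13 s: v starts 2 m/s; Δx = 2·5 + ½·-8·5² = -90 m; v ends -38 m/s.
13–19 s: v starts -38 m/s; Δx = -38·6 + ½·5·6² = -138 m; v ends -8 m/s.
x(19) = 4 + Σ Δx = -335 m.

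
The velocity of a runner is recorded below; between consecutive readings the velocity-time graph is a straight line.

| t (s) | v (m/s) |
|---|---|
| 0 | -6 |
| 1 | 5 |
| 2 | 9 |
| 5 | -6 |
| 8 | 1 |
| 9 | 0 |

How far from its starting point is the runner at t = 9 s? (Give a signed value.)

Net displacement equals the area under the velocity-time graph (areas below the axis count negative).
0–1 s: ½(-6 + 5)(1) = -0.5 m
1–2 s: ½(5 + 9)(1) = 7 m
2–5 s: ½(9 + -6)(3) = 4.5 m
5–8 s: ½(-6 + 1)(3) = -7.5 m
8–9 s: ½(1 + 0)(1) = 0.5 m
Net displacement = 4 m

4 m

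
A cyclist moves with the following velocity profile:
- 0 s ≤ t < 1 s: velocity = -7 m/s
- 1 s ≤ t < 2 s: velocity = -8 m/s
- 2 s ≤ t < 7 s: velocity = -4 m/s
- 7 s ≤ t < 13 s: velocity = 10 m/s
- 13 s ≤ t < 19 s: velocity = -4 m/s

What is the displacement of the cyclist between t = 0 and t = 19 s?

1 m

Net displacement equals the area under the velocity-time graph (areas below the axis count negative).
0–1 s: -7 × 1 = -7 m
1–2 s: -8 × 1 = -8 m
2–7 s: -4 × 5 = -20 m
7–13 s: 10 × 6 = 60 m
13–19 s: -4 × 6 = -24 m
Net displacement = 1 m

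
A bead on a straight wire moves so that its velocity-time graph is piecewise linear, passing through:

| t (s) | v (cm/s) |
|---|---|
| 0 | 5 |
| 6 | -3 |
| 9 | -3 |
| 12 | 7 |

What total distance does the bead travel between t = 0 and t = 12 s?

30.45 cm

Distance (not displacement) is the total path length: add the absolute areas under v-t.
0–6 s: v = 0 at t = 3.75 s; triangle areas 9.375 + 3.375 = 12.75 cm
6–9 s: |-3| × 3 = 9 cm
9–12 s: v = 0 at t = 9.9 s; triangle areas 1.35 + 7.35 = 8.7 cm
Total distance = 30.45 cm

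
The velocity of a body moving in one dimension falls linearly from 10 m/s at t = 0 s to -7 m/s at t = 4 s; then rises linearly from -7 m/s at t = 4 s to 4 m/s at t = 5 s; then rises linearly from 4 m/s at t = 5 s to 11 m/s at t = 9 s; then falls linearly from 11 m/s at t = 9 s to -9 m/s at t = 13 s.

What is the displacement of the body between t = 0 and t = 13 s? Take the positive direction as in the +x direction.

38.5 m

Net displacement equals the area under the velocity-time graph (areas below the axis count negative).
0–4 s: ½(10 + -7)(4) = 6 m
4–5 s: ½(-7 + 4)(1) = -1.5 m
5–9 s: ½(4 + 11)(4) = 30 m
9–13 s: ½(11 + -9)(4) = 4 m
Net displacement = 38.5 m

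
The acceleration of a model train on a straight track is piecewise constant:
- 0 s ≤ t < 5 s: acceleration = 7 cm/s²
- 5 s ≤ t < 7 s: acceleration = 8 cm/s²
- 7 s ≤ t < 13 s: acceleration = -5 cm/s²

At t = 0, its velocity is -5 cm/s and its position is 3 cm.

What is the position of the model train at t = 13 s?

327.5 cm

On each constant-a segment, Δv = aΔt and Δx = v₀Δt + ½aΔt²; chain segment to segment.
0–5 s: v starts -5 cm/s; Δx = -5·5 + ½·7·5² = 62.5 cm; v ends 30 cm/s.
5–7 s: v starts 30 cm/s; Δx = 30·2 + ½·8·2² = 76 cm; v ends 46 cm/s.
7–13 s: v starts 46 cm/s; Δx = 46·6 + ½·-5·6² = 186 cm; v ends 16 cm/s.
x(13) = 3 + Σ Δx = 327.5 cm.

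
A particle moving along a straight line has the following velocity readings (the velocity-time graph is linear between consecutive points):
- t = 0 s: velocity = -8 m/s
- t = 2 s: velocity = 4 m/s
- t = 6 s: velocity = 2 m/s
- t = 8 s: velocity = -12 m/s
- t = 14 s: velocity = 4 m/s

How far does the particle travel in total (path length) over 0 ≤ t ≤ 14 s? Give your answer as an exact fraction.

Distance (not displacement) is the total path length: add the absolute areas under v-t.
0–2 s: v = 0 at t = 4/3 s; triangle areas 16/3 + 4/3 = 20/3 m
2–6 s: |½(4 + 2)(4)| = 12 m
6–8 s: v = 0 at t = 44/7 s; triangle areas 2/7 + 72/7 = 74/7 m
8–14 s: v = 0 at t = 12.5 s; triangle areas 27 + 3 = 30 m
Total distance = 1244/21 m

1244/21 m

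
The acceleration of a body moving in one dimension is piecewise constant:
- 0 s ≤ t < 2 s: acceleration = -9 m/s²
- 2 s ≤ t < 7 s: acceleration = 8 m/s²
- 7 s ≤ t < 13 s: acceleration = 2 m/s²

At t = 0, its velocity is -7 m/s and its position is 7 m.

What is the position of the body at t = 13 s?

On each constant-a segment, Δv = aΔt and Δx = v₀Δt + ½aΔt²; chain segment to segment.
0–2 s: v starts -7 m/s; Δx = -7·2 + ½·-9·2² = -32 m; v ends -25 m/s.
2–7 s: v starts -25 m/s; Δx = -25·5 + ½·8·5² = -25 m; v ends 15 m/s.
7–13 s: v starts 15 m/s; Δx = 15·6 + ½·2·6² = 126 m; v ends 27 m/s.
x(13) = 7 + Σ Δx = 76 m.

76 m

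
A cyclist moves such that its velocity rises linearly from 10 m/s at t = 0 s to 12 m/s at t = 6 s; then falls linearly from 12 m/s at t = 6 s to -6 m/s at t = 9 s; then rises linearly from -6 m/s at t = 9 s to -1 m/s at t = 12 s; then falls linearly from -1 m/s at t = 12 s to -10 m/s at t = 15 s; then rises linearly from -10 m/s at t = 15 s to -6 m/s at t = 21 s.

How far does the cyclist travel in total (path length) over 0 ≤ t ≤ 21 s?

156 m

Distance (not displacement) is the total path length: add the absolute areas under v-t.
0–6 s: |½(10 + 12)(6)| = 66 m
6–9 s: v = 0 at t = 8 s; triangle areas 12 + 3 = 15 m
9–12 s: |½(-6 + -1)(3)| = 10.5 m
12–15 s: |½(-1 + -10)(3)| = 16.5 m
15–21 s: |½(-10 + -6)(6)| = 48 m
Total distance = 156 m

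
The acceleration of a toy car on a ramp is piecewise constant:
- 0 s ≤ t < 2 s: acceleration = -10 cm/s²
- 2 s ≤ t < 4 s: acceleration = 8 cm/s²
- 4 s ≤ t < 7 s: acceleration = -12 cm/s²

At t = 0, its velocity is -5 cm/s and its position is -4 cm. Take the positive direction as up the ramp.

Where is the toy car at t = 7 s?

-149 cm

On each constant-a segment, Δv = aΔt and Δx = v₀Δt + ½aΔt²; chain segment to segment.
0–2 s: v starts -5 cm/s; Δx = -5·2 + ½·-10·2² = -30 cm; v ends -25 cm/s.
2–4 s: v starts -25 cm/s; Δx = -25·2 + ½·8·2² = -34 cm; v ends -9 cm/s.
4–7 s: v starts -9 cm/s; Δx = -9·3 + ½·-12·3² = -81 cm; v ends -45 cm/s.
x(7) = -4 + Σ Δx = -149 cm.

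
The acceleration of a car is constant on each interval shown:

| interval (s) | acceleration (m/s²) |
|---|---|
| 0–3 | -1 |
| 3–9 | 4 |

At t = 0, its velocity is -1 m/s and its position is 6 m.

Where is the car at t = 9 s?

On each constant-a segment, Δv = aΔt and Δx = v₀Δt + ½aΔt²; chain segment to segment.
0–3 s: v starts -1 m/s; Δx = -1·3 + ½·-1·3² = -7.5 m; v ends -4 m/s.
3–9 s: v starts -4 m/s; Δx = -4·6 + ½·4·6² = 48 m; v ends 20 m/s.
x(9) = 6 + Σ Δx = 46.5 m.

46.5 m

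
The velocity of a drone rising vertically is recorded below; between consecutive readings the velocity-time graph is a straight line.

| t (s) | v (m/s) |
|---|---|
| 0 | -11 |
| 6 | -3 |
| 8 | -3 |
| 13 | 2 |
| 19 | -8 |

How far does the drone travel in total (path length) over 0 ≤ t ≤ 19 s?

Distance (not displacement) is the total path length: add the absolute areas under v-t.
0–6 s: |½(-11 + -3)(6)| = 42 m
6–8 s: |-3| × 2 = 6 m
8–13 s: v = 0 at t = 11 s; triangle areas 4.5 + 2 = 6.5 m
13–19 s: v = 0 at t = 14.2 s; triangle areas 1.2 + 19.2 = 20.4 m
Total distance = 74.9 m

74.9 m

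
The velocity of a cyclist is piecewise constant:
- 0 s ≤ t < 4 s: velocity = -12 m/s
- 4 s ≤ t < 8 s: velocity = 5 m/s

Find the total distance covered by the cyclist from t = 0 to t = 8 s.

68 m

Distance (not displacement) is the total path length: add the absolute areas under v-t.
0–4 s: |-12| × 4 = 48 m
4–8 s: |5| × 4 = 20 m
Total distance = 68 m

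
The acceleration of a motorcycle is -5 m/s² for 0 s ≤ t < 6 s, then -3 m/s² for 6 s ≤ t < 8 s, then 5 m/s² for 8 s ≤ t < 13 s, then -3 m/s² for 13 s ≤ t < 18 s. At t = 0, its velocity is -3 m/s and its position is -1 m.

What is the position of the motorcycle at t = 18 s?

-421 m

On each constant-a segment, Δv = aΔt and Δx = v₀Δt + ½aΔt²; chain segment to segment.
0–6 s: v starts -3 m/s; Δx = -3·6 + ½·-5·6² = -108 m; v ends -33 m/s.
6–8 s: v starts -33 m/s; Δx = -33·2 + ½·-3·2² = -72 m; v ends -39 m/s.
8–13 s: v starts -39 m/s; Δx = -39·5 + ½·5·5² = -132.5 m; v ends -14 m/s.
13–18 s: v starts -14 m/s; Δx = -14·5 + ½·-3·5² = -107.5 m; v ends -29 m/s.
x(18) = -1 + Σ Δx = -421 m.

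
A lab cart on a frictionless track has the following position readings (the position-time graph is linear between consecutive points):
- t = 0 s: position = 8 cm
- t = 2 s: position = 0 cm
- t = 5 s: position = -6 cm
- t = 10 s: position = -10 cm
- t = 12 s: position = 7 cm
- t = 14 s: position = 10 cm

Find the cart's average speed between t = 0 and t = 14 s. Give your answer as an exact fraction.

19/7 cm/s

Average speed = (total path length)/(elapsed time); on a piecewise-linear x-t graph the path length is Σ|Δx|.
0–2 s: |Δx| = |0 − 8| = 8 cm
2–5 s: |Δx| = |-6 − 0| = 6 cm
5–10 s: |Δx| = |-10 − -6| = 4 cm
10–12 s: |Δx| = |7 − -10| = 17 cm
12–14 s: |Δx| = |10 − 7| = 3 cm
Total path = 38 cm; average speed = 38/14 = 19/7 cm/s.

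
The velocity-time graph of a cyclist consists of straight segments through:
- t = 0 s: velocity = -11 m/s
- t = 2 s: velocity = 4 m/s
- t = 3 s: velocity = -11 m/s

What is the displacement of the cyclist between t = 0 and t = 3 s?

-10.5 m

Displacement is the signed area under the v-t curve.
0–2 s: ½(-11 + 4)(2) = -7 m
2–3 s: ½(4 + -11)(1) = -3.5 m
Net displacement = -10.5 m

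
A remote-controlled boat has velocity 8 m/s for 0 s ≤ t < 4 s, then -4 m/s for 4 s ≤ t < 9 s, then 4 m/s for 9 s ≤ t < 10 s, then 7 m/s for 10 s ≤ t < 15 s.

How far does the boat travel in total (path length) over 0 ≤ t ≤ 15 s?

91 m

Total distance travelled is ∫|v| dt — sum the magnitudes of each area piece.
0–4 s: |8| × 4 = 32 m
4–9 s: |-4| × 5 = 20 m
9–10 s: |4| × 1 = 4 m
10–15 s: |7| × 5 = 35 m
Total distance = 91 m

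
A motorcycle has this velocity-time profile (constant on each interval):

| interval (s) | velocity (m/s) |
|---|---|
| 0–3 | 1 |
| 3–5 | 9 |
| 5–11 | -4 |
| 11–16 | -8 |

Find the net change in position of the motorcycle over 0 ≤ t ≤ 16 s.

-43 m

Net displacement equals the area under the velocity-time graph (areas below the axis count negative).
0–3 s: 1 × 3 = 3 m
3–5 s: 9 × 2 = 18 m
5–11 s: -4 × 6 = -24 m
11–16 s: -8 × 5 = -40 m
Net displacement = -43 m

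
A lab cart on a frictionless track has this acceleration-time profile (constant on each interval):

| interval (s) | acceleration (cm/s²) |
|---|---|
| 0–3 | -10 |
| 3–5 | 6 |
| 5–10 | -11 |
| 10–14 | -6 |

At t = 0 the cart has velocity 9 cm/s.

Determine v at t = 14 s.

Δv equals the area under the a-t graph; then v = v₀ + Δv.
0–3 s: -10 × 3 = -30 cm/s
3–5 s: 6 × 2 = 12 cm/s
5–10 s: -11 × 5 = -55 cm/s
10–14 s: -6 × 4 = -24 cm/s
Δv = -97 cm/s, so v(14) = 9 + (-97) = -88 cm/s.

-88 cm/s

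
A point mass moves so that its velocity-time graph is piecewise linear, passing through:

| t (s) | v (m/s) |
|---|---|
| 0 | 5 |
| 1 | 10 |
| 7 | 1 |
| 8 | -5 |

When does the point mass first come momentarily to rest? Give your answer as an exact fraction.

v changes sign on 7–8 s (from 1 to -5); the graph is linear there, so v = 0 at t = 7 + (-1)·(8 − 7)/(-5 − 1) = 43/6 s.

t = 43/6 s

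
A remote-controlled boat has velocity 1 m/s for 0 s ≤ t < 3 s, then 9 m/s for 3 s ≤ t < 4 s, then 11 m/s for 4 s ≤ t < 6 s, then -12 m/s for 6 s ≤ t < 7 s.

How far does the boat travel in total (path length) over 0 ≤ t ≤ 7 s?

Distance (not displacement) is the total path length: add the absolute areas under v-t.
0–3 s: |1| × 3 = 3 m
3–4 s: |9| × 1 = 9 m
4–6 s: |11| × 2 = 22 m
6–7 s: |-12| × 1 = 12 m
Total distance = 46 m

46 m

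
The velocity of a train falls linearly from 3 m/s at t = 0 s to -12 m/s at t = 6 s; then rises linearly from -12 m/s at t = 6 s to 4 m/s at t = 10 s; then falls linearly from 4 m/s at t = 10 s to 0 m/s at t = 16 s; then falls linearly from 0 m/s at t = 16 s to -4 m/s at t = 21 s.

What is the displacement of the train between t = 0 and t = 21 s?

Displacement is the signed area under the v-t curve.
0–6 s: ½(3 + -12)(6) = -27 m
6–10 s: ½(-12 + 4)(4) = -16 m
10–16 s: ½(4 + 0)(6) = 12 m
16–21 s: ½(0 + -4)(5) = -10 m
Net displacement = -41 m

-41 m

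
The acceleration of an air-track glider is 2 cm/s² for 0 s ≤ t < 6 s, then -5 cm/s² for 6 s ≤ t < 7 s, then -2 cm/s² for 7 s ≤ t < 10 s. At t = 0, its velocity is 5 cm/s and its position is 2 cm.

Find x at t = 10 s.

109.5 cm

On each constant-a segment, Δv = aΔt and Δx = v₀Δt + ½aΔt²; chain segment to segment.
0–6 s: v starts 5 cm/s; Δx = 5·6 + ½·2·6² = 66 cm; v ends 17 cm/s.
6–7 s: v starts 17 cm/s; Δx = 17·1 + ½·-5·1² = 14.5 cm; v ends 12 cm/s.
7–10 s: v starts 12 cm/s; Δx = 12·3 + ½·-2·3² = 27 cm; v ends 6 cm/s.
x(10) = 2 + Σ Δx = 109.5 cm.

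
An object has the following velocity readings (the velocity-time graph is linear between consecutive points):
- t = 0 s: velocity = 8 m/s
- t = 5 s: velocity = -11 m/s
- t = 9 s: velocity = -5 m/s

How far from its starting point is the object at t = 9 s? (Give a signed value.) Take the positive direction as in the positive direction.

Net displacement equals the area under the velocity-time graph (areas below the axis count negative).
0–5 s: ½(8 + -11)(5) = -7.5 m
5–9 s: ½(-11 + -5)(4) = -32 m
Net displacement = -39.5 m

-39.5 m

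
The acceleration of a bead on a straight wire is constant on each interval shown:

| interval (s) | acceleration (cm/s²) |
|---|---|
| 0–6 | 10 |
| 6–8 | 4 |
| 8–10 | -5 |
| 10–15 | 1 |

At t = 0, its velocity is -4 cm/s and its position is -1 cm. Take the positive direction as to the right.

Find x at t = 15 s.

On each constant-a segment, Δv = aΔt and Δx = v₀Δt + ½aΔt²; chain segment to segment.
0–6 s: v starts -4 cm/s; Δx = -4·6 + ½·10·6² = 156 cm; v ends 56 cm/s.
6–8 s: v starts 56 cm/s; Δx = 56·2 + ½·4·2² = 120 cm; v ends 64 cm/s.
8–10 s: v starts 64 cm/s; Δx = 64·2 + ½·-5·2² = 118 cm; v ends 54 cm/s.
10–15 s: v starts 54 cm/s; Δx = 54·5 + ½·1·5² = 282.5 cm; v ends 59 cm/s.
x(15) = -1 + Σ Δx = 675.5 cm.

675.5 cm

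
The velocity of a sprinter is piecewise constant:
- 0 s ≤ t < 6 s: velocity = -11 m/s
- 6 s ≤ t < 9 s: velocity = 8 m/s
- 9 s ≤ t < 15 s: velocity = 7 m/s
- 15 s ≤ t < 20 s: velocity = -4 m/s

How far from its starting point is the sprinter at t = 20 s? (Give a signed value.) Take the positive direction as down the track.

Net displacement equals the area under the velocity-time graph (areas below the axis count negative).
0–6 s: -11 × 6 = -66 m
6–9 s: 8 × 3 = 24 m
9–15 s: 7 × 6 = 42 m
15–20 s: -4 × 5 = -20 m
Net displacement = -20 m

-20 m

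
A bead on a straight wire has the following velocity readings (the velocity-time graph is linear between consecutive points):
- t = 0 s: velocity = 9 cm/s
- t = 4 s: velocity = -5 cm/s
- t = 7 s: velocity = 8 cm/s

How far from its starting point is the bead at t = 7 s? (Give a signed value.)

12.5 cm

Net displacement equals the area under the velocity-time graph (areas below the axis count negative).
0–4 s: ½(9 + -5)(4) = 8 cm
4–7 s: ½(-5 + 8)(3) = 4.5 cm
Net displacement = 12.5 cm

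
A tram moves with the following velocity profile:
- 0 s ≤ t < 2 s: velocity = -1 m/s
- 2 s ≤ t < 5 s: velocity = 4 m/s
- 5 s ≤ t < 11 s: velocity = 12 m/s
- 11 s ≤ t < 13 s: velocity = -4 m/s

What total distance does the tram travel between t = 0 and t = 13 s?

Total distance travelled is ∫|v| dt — sum the magnitudes of each area piece.
0–2 s: |-1| × 2 = 2 m
2–5 s: |4| × 3 = 12 m
5–11 s: |12| × 6 = 72 m
11–13 s: |-4| × 2 = 8 m
Total distance = 94 m

94 m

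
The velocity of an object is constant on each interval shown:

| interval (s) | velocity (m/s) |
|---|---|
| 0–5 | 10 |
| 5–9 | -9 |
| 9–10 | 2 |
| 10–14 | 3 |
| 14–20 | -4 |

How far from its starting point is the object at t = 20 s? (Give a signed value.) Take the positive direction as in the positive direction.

Displacement is the signed area under the v-t curve.
0–5 s: 10 × 5 = 50 m
5–9 s: -9 × 4 = -36 m
9–10 s: 2 × 1 = 2 m
10–14 s: 3 × 4 = 12 m
14–20 s: -4 × 6 = -24 m
Net displacement = 4 m

4 m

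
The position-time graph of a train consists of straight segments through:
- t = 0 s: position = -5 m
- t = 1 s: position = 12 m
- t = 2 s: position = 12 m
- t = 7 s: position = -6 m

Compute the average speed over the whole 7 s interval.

5 m/s

Average speed = (total path length)/(elapsed time); on a piecewise-linear x-t graph the path length is Σ|Δx|.
0–1 s: |Δx| = |12 − -5| = 17 m
1–2 s: |Δx| = |12 − 12| = 0 m
2–7 s: |Δx| = |-6 − 12| = 18 m
Total path = 35 m; average speed = 35/7 = 5 m/s.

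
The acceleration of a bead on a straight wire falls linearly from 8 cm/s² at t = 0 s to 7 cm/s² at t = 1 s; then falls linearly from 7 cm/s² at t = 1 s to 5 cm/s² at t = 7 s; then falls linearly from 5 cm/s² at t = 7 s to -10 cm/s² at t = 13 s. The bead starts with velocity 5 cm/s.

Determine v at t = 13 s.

33.5 cm/s

Δv equals the area under the a-t graph; then v = v₀ + Δv.
0–1 s: ½(8 + 7)(1) = 7.5 cm/s
1–7 s: ½(7 + 5)(6) = 36 cm/s
7–13 s: ½(5 + -10)(6) = -15 cm/s
Δv = 28.5 cm/s, so v(13) = 5 + (28.5) = 33.5 cm/s.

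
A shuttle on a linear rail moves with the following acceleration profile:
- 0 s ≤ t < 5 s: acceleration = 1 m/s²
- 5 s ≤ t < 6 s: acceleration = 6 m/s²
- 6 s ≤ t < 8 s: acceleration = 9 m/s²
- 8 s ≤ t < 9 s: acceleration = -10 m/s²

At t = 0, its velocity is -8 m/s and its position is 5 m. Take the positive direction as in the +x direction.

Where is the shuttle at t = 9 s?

17.5 m

On each constant-a segment, Δv = aΔt and Δx = v₀Δt + ½aΔt²; chain segment to segment.
0–5 s: v starts -8 m/s; Δx = -8·5 + ½·1·5² = -27.5 m; v ends -3 m/s.
5–6 s: v starts -3 m/s; Δx = -3·1 + ½·6·1² = 0 m; v ends 3 m/s.
6–8 s: v starts 3 m/s; Δx = 3·2 + ½·9·2² = 24 m; v ends 21 m/s.
8–9 s: v starts 21 m/s; Δx = 21·1 + ½·-10·1² = 16 m; v ends 11 m/s.
x(9) = 5 + Σ Δx = 17.5 m.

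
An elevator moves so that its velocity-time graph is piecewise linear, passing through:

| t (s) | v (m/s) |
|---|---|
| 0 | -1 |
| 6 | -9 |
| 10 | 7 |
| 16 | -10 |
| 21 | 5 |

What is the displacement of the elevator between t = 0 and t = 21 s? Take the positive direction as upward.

Net displacement equals the area under the velocity-time graph (areas below the axis count negative).
0–6 s: ½(-1 + -9)(6) = -30 m
6–10 s: ½(-9 + 7)(4) = -4 m
10–16 s: ½(7 + -10)(6) = -9 m
16–21 s: ½(-10 + 5)(5) = -12.5 m
Net displacement = -55.5 m

-55.5 m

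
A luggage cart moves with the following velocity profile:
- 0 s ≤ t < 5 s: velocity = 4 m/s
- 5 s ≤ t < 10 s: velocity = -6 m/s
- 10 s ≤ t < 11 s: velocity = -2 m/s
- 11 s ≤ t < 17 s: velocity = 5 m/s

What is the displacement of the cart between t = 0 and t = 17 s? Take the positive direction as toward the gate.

Net displacement equals the area under the velocity-time graph (areas below the axis count negative).
0–5 s: 4 × 5 = 20 m
5–10 s: -6 × 5 = -30 m
10–11 s: -2 × 1 = -2 m
11–17 s: 5 × 6 = 30 m
Net displacement = 18 m

18 m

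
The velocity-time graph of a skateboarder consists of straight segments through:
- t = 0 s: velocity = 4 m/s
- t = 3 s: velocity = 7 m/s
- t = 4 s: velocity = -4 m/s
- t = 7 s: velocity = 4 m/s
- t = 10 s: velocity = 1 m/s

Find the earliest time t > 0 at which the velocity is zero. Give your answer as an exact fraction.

v changes sign on 3–4 s (from 7 to -4); the graph is linear there, so v = 0 at t = 3 + (-7)·(4 − 3)/(-4 − 7) = 40/11 s.

t = 40/11 s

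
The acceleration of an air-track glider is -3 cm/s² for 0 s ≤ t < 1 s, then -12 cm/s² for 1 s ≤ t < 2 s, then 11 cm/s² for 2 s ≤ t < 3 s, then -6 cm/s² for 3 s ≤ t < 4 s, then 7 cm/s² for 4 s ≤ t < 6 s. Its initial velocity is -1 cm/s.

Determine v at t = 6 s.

Δv equals the area under the a-t graph; then v = v₀ + Δv.
0–1 s: -3 × 1 = -3 cm/s
1–2 s: -12 × 1 = -12 cm/s
2–3 s: 11 × 1 = 11 cm/s
3–4 s: -6 × 1 = -6 cm/s
4–6 s: 7 × 2 = 14 cm/s
Δv = 4 cm/s, so v(6) = -1 + (4) = 3 cm/s.

3 cm/s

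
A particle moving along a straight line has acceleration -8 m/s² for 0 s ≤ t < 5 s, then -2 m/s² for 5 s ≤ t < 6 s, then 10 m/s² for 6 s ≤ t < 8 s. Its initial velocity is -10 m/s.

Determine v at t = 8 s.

Δv equals the area under the a-t graph; then v = v₀ + Δv.
0–5 s: -8 × 5 = -40 m/s
5–6 s: -2 × 1 = -2 m/s
6–8 s: 10 × 2 = 20 m/s
Δv = -22 m/s, so v(8) = -10 + (-22) = -32 m/s.

-32 m/s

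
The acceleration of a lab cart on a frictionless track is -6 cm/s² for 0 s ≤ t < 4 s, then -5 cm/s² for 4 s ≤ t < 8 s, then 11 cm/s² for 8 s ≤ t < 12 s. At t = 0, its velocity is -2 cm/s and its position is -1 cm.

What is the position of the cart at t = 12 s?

-297 cm

On each constant-a segment, Δv = aΔt and Δx = v₀Δt + ½aΔt²; chain segment to segment.
0–4 s: v starts -2 cm/s; Δx = -2·4 + ½·-6·4² = -56 cm; v ends -26 cm/s.
4–8 s: v starts -26 cm/s; Δx = -26·4 + ½·-5·4² = -144 cm; v ends -46 cm/s.
8–12 s: v starts -46 cm/s; Δx = -46·4 + ½·11·4² = -96 cm; v ends -2 cm/s.
x(12) = -1 + Σ Δx = -297 cm.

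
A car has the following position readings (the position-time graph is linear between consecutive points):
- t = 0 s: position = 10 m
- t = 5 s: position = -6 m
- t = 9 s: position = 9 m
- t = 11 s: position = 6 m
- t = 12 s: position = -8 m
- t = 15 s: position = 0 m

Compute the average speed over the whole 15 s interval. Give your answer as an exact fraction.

56/15 m/s

Average speed = (total path length)/(elapsed time); on a piecewise-linear x-t graph the path length is Σ|Δx|.
0–5 s: |Δx| = |-6 − 10| = 16 m
5–9 s: |Δx| = |9 − -6| = 15 m
9–11 s: |Δx| = |6 − 9| = 3 m
11–12 s: |Δx| = |-8 − 6| = 14 m
12–15 s: |Δx| = |0 − -8| = 8 m
Total path = 56 m; average speed = 56/15 = 56/15 m/s.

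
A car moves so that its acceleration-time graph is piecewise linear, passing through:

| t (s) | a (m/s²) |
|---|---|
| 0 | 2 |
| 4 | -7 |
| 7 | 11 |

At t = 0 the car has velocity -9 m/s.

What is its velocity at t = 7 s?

-13 m/s

Δv equals the area under the a-t graph; then v = v₀ + Δv.
0–4 s: ½(2 + -7)(4) = -10 m/s
4–7 s: ½(-7 + 11)(3) = 6 m/s
Δv = -4 m/s, so v(7) = -9 + (-4) = -13 m/s.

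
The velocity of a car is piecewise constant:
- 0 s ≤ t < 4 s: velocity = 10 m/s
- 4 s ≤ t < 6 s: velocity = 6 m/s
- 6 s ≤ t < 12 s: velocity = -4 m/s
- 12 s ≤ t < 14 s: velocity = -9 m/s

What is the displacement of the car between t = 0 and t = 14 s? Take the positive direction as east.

Displacement is the signed area under the v-t curve.
0–4 s: 10 × 4 = 40 m
4–6 s: 6 × 2 = 12 m
6–12 s: -4 × 6 = -24 m
12–14 s: -9 × 2 = -18 m
Net displacement = 10 m

10 m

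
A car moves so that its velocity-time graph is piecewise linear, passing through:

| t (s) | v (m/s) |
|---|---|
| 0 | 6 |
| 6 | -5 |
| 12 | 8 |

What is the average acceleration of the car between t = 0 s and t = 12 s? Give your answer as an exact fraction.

1/6 m/s²

Average acceleration = Δv/Δt = (8 − 6)/(12 − 0) = 1/6 m/s².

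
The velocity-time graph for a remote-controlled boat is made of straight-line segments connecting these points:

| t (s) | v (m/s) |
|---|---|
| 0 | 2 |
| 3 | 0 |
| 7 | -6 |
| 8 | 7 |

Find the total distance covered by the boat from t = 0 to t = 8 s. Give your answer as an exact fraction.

Distance (not displacement) is the total path length: add the absolute areas under v-t.
0–3 s: |½(2 + 0)(3)| = 3 m
3–7 s: |½(0 + -6)(4)| = 12 m
7–8 s: v = 0 at t = 97/13 s; triangle areas 18/13 + 49/26 = 85/26 m
Total distance = 475/26 m

475/26 m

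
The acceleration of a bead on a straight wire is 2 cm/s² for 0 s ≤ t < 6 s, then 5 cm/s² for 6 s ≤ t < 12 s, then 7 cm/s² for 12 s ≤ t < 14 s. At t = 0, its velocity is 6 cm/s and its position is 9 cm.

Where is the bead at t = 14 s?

389 cm

On each constant-a segment, Δv = aΔt and Δx = v₀Δt + ½aΔt²; chain segment to segment.
0–6 s: v starts 6 cm/s; Δx = 6·6 + ½·2·6² = 72 cm; v ends 18 cm/s.
6–12 s: v starts 18 cm/s; Δx = 18·6 + ½·5·6² = 198 cm; v ends 48 cm/s.
12–14 s: v starts 48 cm/s; Δx = 48·2 + ½·7·2² = 110 cm; v ends 62 cm/s.
x(14) = 9 + Σ Δx = 389 cm.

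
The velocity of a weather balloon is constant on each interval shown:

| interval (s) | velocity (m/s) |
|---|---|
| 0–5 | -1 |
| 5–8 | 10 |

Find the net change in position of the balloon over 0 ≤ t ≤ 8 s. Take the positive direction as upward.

Displacement is the signed area under the v-t curve.
0–5 s: -1 × 5 = -5 m
5–8 s: 10 × 3 = 30 m
Net displacement = 25 m

25 m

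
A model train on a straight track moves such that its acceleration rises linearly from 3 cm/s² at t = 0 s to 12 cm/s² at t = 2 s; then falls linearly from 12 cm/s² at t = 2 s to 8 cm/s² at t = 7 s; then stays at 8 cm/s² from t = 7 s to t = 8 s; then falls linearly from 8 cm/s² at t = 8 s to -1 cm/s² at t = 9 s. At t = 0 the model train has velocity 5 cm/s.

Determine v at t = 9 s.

Δv equals the area under the a-t graph; then v = v₀ + Δv.
0–2 s: ½(3 + 12)(2) = 15 cm/s
2–7 s: ½(12 + 8)(5) = 50 cm/s
7–8 s: 8 × 1 = 8 cm/s
8–9 s: ½(8 + -1)(1) = 3.5 cm/s
Δv = 76.5 cm/s, so v(9) = 5 + (76.5) = 81.5 cm/s.

81.5 cm/s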